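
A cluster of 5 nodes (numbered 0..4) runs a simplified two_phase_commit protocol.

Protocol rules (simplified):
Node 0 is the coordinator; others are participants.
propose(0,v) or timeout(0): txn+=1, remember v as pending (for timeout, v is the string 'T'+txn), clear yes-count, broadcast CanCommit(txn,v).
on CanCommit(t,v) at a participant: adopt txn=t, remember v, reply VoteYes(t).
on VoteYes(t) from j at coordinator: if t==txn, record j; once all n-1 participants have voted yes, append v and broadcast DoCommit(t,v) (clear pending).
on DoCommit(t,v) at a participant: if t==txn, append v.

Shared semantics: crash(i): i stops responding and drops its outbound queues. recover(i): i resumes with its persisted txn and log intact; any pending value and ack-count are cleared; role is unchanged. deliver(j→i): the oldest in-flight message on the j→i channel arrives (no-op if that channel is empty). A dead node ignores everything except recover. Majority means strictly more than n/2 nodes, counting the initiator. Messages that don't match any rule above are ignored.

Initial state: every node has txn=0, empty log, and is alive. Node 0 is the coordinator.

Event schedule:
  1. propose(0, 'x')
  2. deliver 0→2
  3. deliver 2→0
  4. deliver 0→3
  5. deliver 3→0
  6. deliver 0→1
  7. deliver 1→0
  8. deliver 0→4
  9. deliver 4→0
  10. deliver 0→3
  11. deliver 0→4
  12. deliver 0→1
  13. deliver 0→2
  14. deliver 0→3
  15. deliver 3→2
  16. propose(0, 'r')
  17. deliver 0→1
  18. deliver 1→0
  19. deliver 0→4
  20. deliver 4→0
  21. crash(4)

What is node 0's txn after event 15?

step 1 propose(0,'x'): 0={coor,t=1,log=-}
step 2 deliver 0→2: 2={part,t=1,log=-}
step 3 deliver 2→0: —
step 4 deliver 0→3: 3={part,t=1,log=-}
step 5 deliver 3→0: —
step 6 deliver 0→1: 1={part,t=1,log=-}
step 7 deliver 1→0: —
step 8 deliver 0→4: 4={part,t=1,log=-}
step 9 deliver 4→0: 0={coor,t=1,log=x}
step 10 deliver 0→3: 3={part,t=1,log=x}
step 11 deliver 0→4: 4={part,t=1,log=x}
step 12 deliver 0→1: 1={part,t=1,log=x}
step 13 deliver 0→2: 2={part,t=1,log=x}
step 14 deliver 0→3: —
step 15 deliver 3→2: —

1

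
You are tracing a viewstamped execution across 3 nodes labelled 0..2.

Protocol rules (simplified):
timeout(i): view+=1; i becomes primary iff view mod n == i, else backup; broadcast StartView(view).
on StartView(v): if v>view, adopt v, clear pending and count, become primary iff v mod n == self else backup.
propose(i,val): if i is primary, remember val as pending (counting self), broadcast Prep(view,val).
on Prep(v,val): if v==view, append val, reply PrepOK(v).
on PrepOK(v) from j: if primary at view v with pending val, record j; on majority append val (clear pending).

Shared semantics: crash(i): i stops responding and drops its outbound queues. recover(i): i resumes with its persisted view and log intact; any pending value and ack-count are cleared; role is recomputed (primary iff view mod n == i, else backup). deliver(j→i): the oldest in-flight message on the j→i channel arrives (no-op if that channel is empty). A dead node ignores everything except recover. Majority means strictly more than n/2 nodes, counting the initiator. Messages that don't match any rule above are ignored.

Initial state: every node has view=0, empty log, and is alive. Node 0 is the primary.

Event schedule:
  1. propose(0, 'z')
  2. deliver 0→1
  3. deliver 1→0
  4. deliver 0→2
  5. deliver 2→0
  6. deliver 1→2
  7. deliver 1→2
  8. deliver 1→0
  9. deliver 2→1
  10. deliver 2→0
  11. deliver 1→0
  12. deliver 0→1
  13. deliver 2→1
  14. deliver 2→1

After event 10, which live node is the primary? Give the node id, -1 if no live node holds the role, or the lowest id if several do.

e1 propose(0,'z'): ·
e2 deliver 0→1: 1[back,v=0,z]
e3 deliver 1→0: 0[prim,v=0,z]
e4 deliver 0→2: 2[back,v=0,z]
e5 deliver 2→0: ·
e6 deliver 1→2: ·
e7 deliver 1→2: ·
e8 deliver 1→0: ·
e9 deliver 2→1: ·
e10 deliver 2→0: ·

0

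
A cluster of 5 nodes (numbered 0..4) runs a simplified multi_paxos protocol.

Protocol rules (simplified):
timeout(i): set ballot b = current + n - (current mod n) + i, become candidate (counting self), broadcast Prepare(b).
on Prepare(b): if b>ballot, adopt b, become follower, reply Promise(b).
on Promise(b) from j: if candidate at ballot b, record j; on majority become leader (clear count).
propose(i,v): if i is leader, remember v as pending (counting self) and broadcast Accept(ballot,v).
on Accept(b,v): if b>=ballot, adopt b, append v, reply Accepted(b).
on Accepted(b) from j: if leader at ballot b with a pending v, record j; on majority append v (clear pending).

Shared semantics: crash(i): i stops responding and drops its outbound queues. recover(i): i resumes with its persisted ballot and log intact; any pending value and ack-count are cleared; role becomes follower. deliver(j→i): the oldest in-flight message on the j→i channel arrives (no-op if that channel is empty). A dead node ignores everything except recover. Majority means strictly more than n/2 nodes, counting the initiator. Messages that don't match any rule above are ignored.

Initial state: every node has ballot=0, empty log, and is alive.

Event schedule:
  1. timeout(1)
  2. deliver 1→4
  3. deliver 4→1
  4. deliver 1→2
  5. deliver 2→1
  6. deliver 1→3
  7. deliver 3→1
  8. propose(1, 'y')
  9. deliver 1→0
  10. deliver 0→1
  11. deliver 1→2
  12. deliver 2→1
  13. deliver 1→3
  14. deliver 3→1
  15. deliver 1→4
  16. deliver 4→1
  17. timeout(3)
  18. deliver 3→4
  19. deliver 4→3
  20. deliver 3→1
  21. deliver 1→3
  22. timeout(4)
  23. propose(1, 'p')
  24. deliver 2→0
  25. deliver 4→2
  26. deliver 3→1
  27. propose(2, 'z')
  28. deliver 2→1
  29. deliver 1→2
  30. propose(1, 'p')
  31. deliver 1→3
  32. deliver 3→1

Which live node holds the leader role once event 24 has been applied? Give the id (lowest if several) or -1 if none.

3

e1 timeout(1): 1[cand,b=6,-]
e2 deliver 1→4: 4[foll,b=6,-]
e3 deliver 4→1: ·
e4 deliver 1→2: 2[foll,b=6,-]
e5 deliver 2→1: 1[lead,b=6,-]
e6 deliver 1→3: 3[foll,b=6,-]
e7 deliver 3→1: ·
e8 propose(1,'y'): ·
e9 deliver 1→0: 0[foll,b=6,-]
e10 deliver 0→1: ·
e11 deliver 1→2: 2[foll,b=6,y]
e12 deliver 2→1: ·
e13 deliver 1→3: 3[foll,b=6,y]
e14 deliver 3→1: 1[lead,b=6,y]
e15 deliver 1→4: 4[foll,b=6,y]
e16 deliver 4→1: ·
e17 timeout(3): 3[cand,b=13,y]
e18 deliver 3→4: 4[foll,b=13,y]
e19 deliver 4→3: ·
e20 deliver 3→1: 1[foll,b=13,y]
e21 deliver 1→3: 3[lead,b=13,y]
e22 timeout(4): 4[cand,b=19,y]
e23 propose(1,'p'): ·
e24 deliver 2→0: ·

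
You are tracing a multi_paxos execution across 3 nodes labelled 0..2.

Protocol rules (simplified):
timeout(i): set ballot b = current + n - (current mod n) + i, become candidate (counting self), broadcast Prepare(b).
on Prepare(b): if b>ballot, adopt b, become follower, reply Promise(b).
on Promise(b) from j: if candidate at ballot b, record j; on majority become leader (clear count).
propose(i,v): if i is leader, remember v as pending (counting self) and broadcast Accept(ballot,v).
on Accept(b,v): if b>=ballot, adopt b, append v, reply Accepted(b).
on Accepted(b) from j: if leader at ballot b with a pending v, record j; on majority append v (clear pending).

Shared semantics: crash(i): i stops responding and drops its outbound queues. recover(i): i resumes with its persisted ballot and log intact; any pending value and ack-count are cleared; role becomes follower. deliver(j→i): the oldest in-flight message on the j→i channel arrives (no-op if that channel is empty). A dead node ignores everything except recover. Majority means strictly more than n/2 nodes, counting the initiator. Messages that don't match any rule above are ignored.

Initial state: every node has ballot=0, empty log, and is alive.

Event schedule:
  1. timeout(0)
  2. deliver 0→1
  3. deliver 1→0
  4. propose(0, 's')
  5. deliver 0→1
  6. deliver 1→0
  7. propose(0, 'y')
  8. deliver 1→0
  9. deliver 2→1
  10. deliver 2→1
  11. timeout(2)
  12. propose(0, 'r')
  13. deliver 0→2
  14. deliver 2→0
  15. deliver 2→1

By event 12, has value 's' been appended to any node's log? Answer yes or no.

[1] timeout(0) → N0(cand b3 [-])
[2] deliver 0→1 → N1(foll b3 [-])
[3] deliver 1→0 → N0(lead b3 [-])
[4] propose(0,'s') → ∅
[5] deliver 0→1 → N1(foll b3 [s])
[6] deliver 1→0 → N0(lead b3 [s])
[7] propose(0,'y') → ∅
[8] deliver 1→0 → ∅
[9] deliver 2→1 → ∅
[10] deliver 2→1 → ∅
[11] timeout(2) → N2(cand b5 [-])
[12] propose(0,'r') → ∅

yes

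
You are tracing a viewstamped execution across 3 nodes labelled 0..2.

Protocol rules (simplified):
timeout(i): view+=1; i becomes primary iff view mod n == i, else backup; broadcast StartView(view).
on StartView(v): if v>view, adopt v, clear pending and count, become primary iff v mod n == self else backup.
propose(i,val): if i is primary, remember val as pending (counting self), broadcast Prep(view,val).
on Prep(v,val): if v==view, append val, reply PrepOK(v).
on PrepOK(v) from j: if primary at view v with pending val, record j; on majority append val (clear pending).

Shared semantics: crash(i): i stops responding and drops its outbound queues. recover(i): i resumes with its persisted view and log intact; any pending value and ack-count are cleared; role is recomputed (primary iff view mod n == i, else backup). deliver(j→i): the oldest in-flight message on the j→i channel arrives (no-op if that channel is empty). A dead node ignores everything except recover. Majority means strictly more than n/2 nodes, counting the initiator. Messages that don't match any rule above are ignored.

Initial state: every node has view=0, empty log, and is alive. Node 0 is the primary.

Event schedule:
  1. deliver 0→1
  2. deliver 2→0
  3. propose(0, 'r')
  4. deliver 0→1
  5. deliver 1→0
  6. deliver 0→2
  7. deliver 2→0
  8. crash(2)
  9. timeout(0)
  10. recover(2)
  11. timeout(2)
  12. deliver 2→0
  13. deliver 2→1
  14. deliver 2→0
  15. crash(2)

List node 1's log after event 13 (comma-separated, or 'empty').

e1 deliver 0→1: ·
e2 deliver 2→0: ·
e3 propose(0,'r'): ·
e4 deliver 0→1: 1[back,v=0,r]
e5 deliver 1→0: 0[prim,v=0,r]
e6 deliver 0→2: 2[back,v=0,r]
e7 deliver 2→0: ·
e8 crash(2): 2[✗back,v=0,r]
e9 timeout(0): 0[back,v=1,r]
e10 recover(2): 2[back,v=0,r]
e11 timeout(2): 2[back,v=1,r]
e12 deliver 2→0: ·
e13 deliver 2→1: 1[prim,v=1,r]

r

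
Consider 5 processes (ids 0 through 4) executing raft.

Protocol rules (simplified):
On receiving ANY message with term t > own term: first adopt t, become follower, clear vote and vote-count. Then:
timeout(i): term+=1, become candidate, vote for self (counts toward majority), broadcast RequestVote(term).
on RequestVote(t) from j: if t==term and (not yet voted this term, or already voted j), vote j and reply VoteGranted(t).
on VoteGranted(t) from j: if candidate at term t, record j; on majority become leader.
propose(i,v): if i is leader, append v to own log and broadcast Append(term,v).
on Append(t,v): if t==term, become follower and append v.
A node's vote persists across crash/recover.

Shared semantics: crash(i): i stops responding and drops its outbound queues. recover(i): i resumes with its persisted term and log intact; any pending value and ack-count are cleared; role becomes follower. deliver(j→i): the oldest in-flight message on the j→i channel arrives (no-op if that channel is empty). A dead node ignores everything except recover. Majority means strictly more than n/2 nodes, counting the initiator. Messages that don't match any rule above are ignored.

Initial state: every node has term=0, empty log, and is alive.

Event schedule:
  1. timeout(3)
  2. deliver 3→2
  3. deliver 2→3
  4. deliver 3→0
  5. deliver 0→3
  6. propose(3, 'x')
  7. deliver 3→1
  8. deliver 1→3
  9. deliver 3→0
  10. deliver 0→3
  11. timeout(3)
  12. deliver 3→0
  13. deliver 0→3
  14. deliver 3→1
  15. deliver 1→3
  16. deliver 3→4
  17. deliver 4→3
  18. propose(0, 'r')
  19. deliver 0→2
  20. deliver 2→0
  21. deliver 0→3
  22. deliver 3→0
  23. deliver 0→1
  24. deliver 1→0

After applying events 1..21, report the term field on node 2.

step 1 timeout(3): 3={cand,t=1,log=-}
step 2 deliver 3→2: 2={foll,t=1,log=-}
step 3 deliver 2→3: —
step 4 deliver 3→0: 0={foll,t=1,log=-}
step 5 deliver 0→3: 3={lead,t=1,log=-}
step 6 propose(3,'x'): 3={lead,t=1,log=x}
step 7 deliver 3→1: 1={foll,t=1,log=-}
step 8 deliver 1→3: —
step 9 deliver 3→0: 0={foll,t=1,log=x}
step 10 deliver 0→3: —
step 11 timeout(3): 3={cand,t=2,log=x}
step 12 deliver 3→0: 0={foll,t=2,log=x}
step 13 deliver 0→3: —
step 14 deliver 3→1: 1={foll,t=1,log=x}
step 15 deliver 1→3: —
step 16 deliver 3→4: 4={foll,t=1,log=-}
step 17 deliver 4→3: —
step 18 propose(0,'r'): —
step 19 deliver 0→2: —
step 20 deliver 2→0: —
step 21 deliver 0→3: —

1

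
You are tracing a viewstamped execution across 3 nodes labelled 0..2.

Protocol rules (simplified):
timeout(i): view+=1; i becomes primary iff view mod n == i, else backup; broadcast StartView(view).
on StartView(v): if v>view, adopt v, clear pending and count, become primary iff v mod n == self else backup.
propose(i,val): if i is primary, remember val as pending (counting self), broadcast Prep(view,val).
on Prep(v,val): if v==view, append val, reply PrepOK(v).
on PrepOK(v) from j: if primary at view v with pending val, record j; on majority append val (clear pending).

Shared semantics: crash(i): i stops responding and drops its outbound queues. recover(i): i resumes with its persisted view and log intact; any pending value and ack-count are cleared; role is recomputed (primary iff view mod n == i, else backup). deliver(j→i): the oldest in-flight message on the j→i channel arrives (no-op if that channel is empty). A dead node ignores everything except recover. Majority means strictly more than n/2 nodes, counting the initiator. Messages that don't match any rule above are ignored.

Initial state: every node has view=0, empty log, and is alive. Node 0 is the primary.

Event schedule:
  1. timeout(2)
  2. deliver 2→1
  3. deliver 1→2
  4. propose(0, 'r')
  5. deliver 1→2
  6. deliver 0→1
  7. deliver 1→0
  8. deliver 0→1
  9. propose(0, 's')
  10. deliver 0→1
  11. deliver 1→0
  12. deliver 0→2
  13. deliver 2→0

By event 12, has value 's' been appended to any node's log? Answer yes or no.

no

[1] timeout(2) → N2(back v1 [-])
[2] deliver 2→1 → N1(prim v1 [-])
[3] deliver 1→2 → ∅
[4] propose(0,'r') → ∅
[5] deliver 1→2 → ∅
[6] deliver 0→1 → ∅
[7] deliver 1→0 → ∅
[8] deliver 0→1 → ∅
[9] propose(0,'s') → ∅
[10] deliver 0→1 → ∅
[11] deliver 1→0 → ∅
[12] deliver 0→2 → ∅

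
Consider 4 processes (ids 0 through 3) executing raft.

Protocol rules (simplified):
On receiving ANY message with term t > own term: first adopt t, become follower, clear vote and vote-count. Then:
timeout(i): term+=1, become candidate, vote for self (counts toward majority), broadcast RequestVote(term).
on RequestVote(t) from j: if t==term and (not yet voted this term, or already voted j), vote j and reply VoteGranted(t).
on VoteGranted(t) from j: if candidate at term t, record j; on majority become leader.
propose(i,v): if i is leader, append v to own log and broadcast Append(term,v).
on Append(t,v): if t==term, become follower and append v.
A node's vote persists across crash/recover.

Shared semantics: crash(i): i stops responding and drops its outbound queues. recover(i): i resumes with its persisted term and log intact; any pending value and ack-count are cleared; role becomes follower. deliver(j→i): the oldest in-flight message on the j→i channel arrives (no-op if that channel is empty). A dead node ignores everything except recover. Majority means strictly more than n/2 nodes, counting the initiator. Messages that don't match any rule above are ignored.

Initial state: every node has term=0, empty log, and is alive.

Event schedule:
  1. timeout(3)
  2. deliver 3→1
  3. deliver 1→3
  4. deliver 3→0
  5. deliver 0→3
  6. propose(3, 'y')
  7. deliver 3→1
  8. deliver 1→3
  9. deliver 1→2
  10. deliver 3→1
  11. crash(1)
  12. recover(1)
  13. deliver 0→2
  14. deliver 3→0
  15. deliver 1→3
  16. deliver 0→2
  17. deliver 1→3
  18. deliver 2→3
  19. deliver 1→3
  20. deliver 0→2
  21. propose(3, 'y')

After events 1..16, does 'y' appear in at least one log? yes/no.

after 1 — timeout(3): n3:cand/t1/[-]
after 2 — deliver 3→1: n1:foll/t1/[-]
after 3 — deliver 1→3: ·
after 4 — deliver 3→0: n0:foll/t1/[-]
after 5 — deliver 0→3: n3:lead/t1/[-]
after 6 — propose(3,'y'): n3:lead/t1/[y]
after 7 — deliver 3→1: n1:foll/t1/[y]
after 8 — deliver 1→3: ·
after 9 — deliver 1→2: ·
after 10 — deliver 3→1: ·
after 11 — crash(1): n1:✗foll/t1/[y]
after 12 — recover(1): n1:foll/t1/[y]
after 13 — deliver 0→2: ·
after 14 — deliver 3→0: n0:foll/t1/[y]
after 15 — deliver 1→3: ·
after 16 — deliver 0→2: ·

yes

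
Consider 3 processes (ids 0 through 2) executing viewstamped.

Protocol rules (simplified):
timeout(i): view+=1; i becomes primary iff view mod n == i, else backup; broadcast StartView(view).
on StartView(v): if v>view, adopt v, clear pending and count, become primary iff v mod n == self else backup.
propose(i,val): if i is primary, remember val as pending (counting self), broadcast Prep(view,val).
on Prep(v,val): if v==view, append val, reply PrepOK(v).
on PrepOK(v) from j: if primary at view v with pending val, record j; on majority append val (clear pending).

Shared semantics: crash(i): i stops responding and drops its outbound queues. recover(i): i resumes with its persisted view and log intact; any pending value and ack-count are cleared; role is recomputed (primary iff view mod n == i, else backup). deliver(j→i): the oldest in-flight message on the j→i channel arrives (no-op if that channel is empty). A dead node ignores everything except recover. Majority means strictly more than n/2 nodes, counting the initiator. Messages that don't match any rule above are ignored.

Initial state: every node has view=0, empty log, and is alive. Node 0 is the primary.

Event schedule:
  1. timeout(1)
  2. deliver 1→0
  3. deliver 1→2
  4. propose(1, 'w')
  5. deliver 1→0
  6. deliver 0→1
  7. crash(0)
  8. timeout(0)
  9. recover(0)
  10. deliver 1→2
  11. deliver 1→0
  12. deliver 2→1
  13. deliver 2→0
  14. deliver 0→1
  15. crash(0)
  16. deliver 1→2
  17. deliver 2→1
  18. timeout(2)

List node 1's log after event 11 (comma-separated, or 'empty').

e1 timeout(1): 1[prim,v=1,-]
e2 deliver 1→0: 0[back,v=1,-]
e3 deliver 1→2: 2[back,v=1,-]
e4 propose(1,'w'): ·
e5 deliver 1→0: 0[back,v=1,w]
e6 deliver 0→1: 1[prim,v=1,w]
e7 crash(0): 0[✗back,v=1,w]
e8 timeout(0): ·
e9 recover(0): 0[back,v=1,w]
e10 deliver 1→2: 2[back,v=1,w]
e11 deliver 1→0: ·

w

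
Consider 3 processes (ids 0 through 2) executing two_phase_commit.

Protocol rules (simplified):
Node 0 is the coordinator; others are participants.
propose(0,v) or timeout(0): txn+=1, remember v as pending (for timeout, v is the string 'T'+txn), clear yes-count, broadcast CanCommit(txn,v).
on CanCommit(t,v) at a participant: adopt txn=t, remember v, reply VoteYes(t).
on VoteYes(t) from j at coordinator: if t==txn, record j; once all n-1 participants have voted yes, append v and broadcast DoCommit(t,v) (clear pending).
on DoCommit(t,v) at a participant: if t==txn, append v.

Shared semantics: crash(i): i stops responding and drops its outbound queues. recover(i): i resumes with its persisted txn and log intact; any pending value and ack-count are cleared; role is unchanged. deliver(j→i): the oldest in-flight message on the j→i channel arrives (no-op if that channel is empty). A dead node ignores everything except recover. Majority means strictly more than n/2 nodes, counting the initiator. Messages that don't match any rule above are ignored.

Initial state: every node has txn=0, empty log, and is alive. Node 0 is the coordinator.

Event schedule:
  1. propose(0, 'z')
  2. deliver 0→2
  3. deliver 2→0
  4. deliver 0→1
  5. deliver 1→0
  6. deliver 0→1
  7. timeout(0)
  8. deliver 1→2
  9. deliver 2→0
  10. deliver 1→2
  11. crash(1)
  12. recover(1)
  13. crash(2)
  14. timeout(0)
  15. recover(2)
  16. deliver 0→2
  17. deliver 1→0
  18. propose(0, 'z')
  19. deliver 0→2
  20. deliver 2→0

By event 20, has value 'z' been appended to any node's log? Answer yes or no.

yes

step 1 propose(0,'z'): 0={coor,t=1,log=-}
step 2 deliver 0→2: 2={part,t=1,log=-}
step 3 deliver 2→0: —
step 4 deliver 0→1: 1={part,t=1,log=-}
step 5 deliver 1→0: 0={coor,t=1,log=z}
step 6 deliver 0→1: 1={part,t=1,log=z}
step 7 timeout(0): 0={coor,t=2,log=z}
step 8 deliver 1→2: —
step 9 deliver 2→0: —
step 10 deliver 1→2: —
step 11 crash(1): 1={✗part,t=1,log=z}
step 12 recover(1): 1={part,t=1,log=z}
step 13 crash(2): 2={✗part,t=1,log=-}
step 14 timeout(0): 0={coor,t=3,log=z}
step 15 recover(2): 2={part,t=1,log=-}
step 16 deliver 0→2: 2={part,t=1,log=z}
step 17 deliver 1→0: —
step 18 propose(0,'z'): 0={coor,t=4,log=z}
step 19 deliver 0→2: 2={part,t=2,log=z}
step 20 deliver 2→0: —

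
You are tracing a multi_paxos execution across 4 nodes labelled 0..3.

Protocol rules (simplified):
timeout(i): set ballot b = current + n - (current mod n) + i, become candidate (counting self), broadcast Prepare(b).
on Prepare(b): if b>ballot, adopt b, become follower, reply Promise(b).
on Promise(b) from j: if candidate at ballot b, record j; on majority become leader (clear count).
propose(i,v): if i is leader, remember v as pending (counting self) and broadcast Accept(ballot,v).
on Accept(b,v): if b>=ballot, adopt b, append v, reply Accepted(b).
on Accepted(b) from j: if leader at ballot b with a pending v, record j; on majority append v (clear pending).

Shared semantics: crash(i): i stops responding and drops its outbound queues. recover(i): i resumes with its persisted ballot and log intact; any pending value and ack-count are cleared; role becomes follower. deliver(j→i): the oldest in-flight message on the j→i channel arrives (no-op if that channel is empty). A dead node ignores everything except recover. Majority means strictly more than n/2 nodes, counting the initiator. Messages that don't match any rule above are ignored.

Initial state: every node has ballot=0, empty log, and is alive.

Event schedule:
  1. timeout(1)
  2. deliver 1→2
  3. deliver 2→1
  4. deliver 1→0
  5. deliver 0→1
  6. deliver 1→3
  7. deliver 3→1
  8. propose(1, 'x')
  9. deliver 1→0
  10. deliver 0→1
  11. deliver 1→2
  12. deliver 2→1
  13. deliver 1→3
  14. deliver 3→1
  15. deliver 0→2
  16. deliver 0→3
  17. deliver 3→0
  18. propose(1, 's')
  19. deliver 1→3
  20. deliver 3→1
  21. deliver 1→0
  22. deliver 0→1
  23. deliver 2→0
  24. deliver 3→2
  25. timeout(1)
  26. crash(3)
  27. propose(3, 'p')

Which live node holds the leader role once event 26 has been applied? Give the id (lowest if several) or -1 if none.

e1 timeout(1): 1[cand,b=5,-]
e2 deliver 1→2: 2[foll,b=5,-]
e3 deliver 2→1: ·
e4 deliver 1→0: 0[foll,b=5,-]
e5 deliver 0→1: 1[lead,b=5,-]
e6 deliver 1→3: 3[foll,b=5,-]
e7 deliver 3→1: ·
e8 propose(1,'x'): ·
e9 deliver 1→0: 0[foll,b=5,x]
e10 deliver 0→1: ·
e11 deliver 1→2: 2[foll,b=5,x]
e12 deliver 2→1: 1[lead,b=5,x]
e13 deliver 1→3: 3[foll,b=5,x]
e14 deliver 3→1: ·
e15 deliver 0→2: ·
e16 deliver 0→3: ·
e17 deliver 3→0: ·
e18 propose(1,'s'): ·
e19 deliver 1→3: 3[foll,b=5,x,s]
e20 deliver 3→1: ·
e21 deliver 1→0: 0[foll,b=5,x,s]
e22 deliver 0→1: 1[lead,b=5,x,s]
e23 deliver 2→0: ·
e24 deliver 3→2: ·
e25 timeout(1): 1[cand,b=9,x,s]
e26 crash(3): 3[✗foll,b=5,x,s]

-1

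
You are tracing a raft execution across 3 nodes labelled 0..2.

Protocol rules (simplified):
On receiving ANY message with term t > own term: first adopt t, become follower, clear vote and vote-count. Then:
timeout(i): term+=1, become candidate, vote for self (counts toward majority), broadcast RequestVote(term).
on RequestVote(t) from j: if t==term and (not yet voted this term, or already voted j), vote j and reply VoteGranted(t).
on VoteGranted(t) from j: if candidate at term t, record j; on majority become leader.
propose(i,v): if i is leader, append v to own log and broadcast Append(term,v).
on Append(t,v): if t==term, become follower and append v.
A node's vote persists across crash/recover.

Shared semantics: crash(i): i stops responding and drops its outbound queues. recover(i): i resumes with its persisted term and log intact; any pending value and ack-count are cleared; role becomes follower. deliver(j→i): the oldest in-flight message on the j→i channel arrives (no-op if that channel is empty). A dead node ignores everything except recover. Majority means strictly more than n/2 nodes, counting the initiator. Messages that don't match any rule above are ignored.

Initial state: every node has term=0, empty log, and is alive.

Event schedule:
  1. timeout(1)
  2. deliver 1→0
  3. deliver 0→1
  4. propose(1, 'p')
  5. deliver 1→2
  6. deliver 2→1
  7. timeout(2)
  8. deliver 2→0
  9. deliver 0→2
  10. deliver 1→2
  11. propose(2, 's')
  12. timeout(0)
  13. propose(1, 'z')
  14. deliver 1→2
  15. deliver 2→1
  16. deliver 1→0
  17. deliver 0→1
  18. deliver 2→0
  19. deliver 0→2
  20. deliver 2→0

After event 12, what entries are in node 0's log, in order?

1. timeout(1):  <1:cand t1 ->
2. deliver 1→0:  <0:foll t1 ->
3. deliver 0→1:  <1:lead t1 ->
4. propose(1,'p'):  <1:lead t1 p>
5. deliver 1→2:  <2:foll t1 ->
6. deliver 2→1:  nop
7. timeout(2):  <2:cand t2 ->
8. deliver 2→0:  <0:foll t2 ->
9. deliver 0→2:  <2:lead t2 ->
10. deliver 1→2:  nop
11. propose(2,'s'):  <2:lead t2 s>
12. timeout(0):  <0:cand t3 ->

empty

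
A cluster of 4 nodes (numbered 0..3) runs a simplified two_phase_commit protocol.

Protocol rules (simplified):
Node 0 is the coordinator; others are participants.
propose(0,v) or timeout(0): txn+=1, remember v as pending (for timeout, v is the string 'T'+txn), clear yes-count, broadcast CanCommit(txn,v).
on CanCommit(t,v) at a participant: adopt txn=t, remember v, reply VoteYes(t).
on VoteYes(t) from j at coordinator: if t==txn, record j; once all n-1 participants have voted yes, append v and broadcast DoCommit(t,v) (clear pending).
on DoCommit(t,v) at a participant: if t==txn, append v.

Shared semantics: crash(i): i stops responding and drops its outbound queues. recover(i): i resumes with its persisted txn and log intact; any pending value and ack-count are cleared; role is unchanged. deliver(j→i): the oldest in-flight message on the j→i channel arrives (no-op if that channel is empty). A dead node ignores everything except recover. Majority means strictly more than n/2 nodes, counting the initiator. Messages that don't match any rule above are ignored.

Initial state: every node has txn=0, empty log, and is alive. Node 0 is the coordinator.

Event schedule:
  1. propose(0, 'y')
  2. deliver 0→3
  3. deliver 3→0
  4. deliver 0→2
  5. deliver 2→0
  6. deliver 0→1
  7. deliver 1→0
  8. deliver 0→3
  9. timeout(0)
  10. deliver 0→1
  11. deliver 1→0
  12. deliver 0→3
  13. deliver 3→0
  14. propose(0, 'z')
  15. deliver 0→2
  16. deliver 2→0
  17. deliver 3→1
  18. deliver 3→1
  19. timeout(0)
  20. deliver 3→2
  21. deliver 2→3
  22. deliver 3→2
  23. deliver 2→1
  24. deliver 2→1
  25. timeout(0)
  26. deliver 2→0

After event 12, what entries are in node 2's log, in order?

empty

1. propose(0,'y'):  <0:coor t1 ->
2. deliver 0→3:  <3:part t1 ->
3. deliver 3→0:  nop
4. deliver 0→2:  <2:part t1 ->
5. deliver 2→0:  nop
6. deliver 0→1:  <1:part t1 ->
7. deliver 1→0:  <0:coor t1 y>
8. deliver 0→3:  <3:part t1 y>
9. timeout(0):  <0:coor t2 y>
10. deliver 0→1:  <1:part t1 y>
11. deliver 1→0:  nop
12. deliver 0→3:  <3:part t2 y>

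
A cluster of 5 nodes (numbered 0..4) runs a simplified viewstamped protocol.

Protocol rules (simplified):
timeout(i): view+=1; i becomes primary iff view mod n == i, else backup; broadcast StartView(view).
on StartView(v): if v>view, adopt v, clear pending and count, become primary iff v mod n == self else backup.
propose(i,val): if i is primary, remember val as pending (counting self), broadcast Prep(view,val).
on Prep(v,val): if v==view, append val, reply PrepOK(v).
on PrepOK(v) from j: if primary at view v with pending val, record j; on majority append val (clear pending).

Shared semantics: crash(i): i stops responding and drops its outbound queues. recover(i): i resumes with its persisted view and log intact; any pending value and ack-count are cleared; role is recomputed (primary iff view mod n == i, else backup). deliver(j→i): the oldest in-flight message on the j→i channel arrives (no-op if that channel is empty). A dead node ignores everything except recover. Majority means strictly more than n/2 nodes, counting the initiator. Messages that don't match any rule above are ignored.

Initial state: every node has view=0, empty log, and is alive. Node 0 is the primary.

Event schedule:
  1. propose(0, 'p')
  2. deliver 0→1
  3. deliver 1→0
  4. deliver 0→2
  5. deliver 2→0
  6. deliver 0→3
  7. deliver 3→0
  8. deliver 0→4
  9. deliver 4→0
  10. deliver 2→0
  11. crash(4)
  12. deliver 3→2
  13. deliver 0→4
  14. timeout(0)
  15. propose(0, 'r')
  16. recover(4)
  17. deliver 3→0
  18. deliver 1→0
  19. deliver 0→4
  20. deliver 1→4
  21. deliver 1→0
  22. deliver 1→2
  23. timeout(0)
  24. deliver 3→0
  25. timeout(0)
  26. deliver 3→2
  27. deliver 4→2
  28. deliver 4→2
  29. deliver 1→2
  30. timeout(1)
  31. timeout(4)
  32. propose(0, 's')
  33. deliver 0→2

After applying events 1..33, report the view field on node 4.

2

[1] propose(0,'p') → ∅
[2] deliver 0→1 → N1(back v0 [p])
[3] deliver 1→0 → ∅
[4] deliver 0→2 → N2(back v0 [p])
[5] deliver 2→0 → N0(prim v0 [p])
[6] deliver 0→3 → N3(back v0 [p])
[7] deliver 3→0 → ∅
[8] deliver 0→4 → N4(back v0 [p])
[9] deliver 4→0 → ∅
[10] deliver 2→0 → ∅
[11] crash(4) → N4(✗back v0 [p])
[12] deliver 3→2 → ∅
[13] deliver 0→4 → ∅
[14] timeout(0) → N0(back v1 [p])
[15] propose(0,'r') → ∅
[16] recover(4) → N4(back v0 [p])
[17] deliver 3→0 → ∅
[18] deliver 1→0 → ∅
[19] deliver 0→4 → N4(back v1 [p])
[20] deliver 1→4 → ∅
[21] deliver 1→0 → ∅
[22] deliver 1→2 → ∅
[23] timeout(0) → N0(back v2 [p])
[24] deliver 3→0 → ∅
[25] timeout(0) → N0(back v3 [p])
[26] deliver 3→2 → ∅
[27] deliver 4→2 → ∅
[28] deliver 4→2 → ∅
[29] deliver 1→2 → ∅
[30] timeout(1) → N1(prim v1 [p])
[31] timeout(4) → N4(back v2 [p])
[32] propose(0,'s') → ∅
[33] deliver 0→2 → N2(back v1 [p])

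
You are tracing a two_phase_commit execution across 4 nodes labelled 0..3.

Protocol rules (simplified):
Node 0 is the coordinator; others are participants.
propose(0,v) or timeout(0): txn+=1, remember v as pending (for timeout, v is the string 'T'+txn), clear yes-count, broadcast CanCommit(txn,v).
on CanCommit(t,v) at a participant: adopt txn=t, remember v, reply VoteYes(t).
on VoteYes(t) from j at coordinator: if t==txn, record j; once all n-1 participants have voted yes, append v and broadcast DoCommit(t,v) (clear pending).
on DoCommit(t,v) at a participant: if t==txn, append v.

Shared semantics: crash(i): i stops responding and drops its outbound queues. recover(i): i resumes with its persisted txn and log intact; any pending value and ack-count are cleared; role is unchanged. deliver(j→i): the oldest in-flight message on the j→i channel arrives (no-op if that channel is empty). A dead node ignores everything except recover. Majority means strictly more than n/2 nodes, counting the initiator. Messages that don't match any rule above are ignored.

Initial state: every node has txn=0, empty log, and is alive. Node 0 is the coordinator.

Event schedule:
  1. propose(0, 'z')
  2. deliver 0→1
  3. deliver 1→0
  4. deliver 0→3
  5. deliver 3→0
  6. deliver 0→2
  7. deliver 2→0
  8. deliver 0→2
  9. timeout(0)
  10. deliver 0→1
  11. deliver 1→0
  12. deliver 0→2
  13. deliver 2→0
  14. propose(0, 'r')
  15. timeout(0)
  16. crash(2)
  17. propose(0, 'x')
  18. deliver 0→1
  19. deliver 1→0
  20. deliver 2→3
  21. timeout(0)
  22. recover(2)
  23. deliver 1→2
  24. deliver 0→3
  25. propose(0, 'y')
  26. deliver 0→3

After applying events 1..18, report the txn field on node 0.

5

1. propose(0,'z'):  <0:coor t1 ->
2. deliver 0→1:  <1:part t1 ->
3. deliver 1→0:  nop
4. deliver 0→3:  <3:part t1 ->
5. deliver 3→0:  nop
6. deliver 0→2:  <2:part t1 ->
7. deliver 2→0:  <0:coor t1 z>
8. deliver 0→2:  <2:part t1 z>
9. timeout(0):  <0:coor t2 z>
10. deliver 0→1:  <1:part t1 z>
11. deliver 1→0:  nop
12. deliver 0→2:  <2:part t2 z>
13. deliver 2→0:  nop
14. propose(0,'r'):  <0:coor t3 z>
15. timeout(0):  <0:coor t4 z>
16. crash(2):  <2:✗part t2 z>
17. propose(0,'x'):  <0:coor t5 z>
18. deliver 0→1:  <1:part t2 z>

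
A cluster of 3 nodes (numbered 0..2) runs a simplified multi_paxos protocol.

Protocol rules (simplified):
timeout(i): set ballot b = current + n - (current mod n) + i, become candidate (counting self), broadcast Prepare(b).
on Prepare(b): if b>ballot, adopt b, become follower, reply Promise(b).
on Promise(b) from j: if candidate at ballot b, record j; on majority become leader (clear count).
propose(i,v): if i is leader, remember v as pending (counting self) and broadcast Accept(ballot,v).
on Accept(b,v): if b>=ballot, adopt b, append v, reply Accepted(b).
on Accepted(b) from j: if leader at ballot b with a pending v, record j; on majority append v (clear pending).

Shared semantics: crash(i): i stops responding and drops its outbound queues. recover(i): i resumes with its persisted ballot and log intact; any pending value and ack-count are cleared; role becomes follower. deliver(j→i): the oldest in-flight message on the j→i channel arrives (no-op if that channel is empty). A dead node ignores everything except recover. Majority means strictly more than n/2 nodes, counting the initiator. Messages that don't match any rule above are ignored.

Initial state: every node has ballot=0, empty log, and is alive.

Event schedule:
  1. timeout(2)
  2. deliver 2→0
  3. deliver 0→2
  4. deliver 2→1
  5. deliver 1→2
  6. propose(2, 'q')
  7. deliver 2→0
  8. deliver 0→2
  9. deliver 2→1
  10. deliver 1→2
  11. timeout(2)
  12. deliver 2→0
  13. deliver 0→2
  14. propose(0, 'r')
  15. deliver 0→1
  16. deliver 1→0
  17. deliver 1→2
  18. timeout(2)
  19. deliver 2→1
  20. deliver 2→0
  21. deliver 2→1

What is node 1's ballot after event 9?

5

after 1 — timeout(2): n2:cand/b5/[-]
after 2 — deliver 2→0: n0:foll/b5/[-]
after 3 — deliver 0→2: n2:lead/b5/[-]
after 4 — deliver 2→1: n1:foll/b5/[-]
after 5 — deliver 1→2: ·
after 6 — propose(2,'q'): ·
after 7 — deliver 2→0: n0:foll/b5/[q]
after 8 — deliver 0→2: n2:lead/b5/[q]
after 9 — deliver 2→1: n1:foll/b5/[q]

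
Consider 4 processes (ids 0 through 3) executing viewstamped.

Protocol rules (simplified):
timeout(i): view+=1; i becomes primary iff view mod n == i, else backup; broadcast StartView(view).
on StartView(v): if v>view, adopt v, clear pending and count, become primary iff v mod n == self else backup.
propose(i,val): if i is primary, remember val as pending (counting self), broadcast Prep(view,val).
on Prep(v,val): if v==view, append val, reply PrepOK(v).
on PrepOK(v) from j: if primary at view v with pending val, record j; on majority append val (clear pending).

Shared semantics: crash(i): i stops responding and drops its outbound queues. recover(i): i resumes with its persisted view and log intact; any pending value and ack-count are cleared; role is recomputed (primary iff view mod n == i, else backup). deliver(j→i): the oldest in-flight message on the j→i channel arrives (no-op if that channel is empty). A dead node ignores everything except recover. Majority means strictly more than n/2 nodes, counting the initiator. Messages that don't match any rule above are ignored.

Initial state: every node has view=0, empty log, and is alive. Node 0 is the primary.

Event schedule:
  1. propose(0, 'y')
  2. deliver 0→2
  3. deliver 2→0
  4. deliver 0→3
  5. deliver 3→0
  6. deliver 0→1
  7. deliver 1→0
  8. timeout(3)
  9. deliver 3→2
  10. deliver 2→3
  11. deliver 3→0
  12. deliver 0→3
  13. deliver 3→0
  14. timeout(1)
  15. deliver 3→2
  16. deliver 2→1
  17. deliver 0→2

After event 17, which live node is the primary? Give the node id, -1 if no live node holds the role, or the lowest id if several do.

1

[1] propose(0,'y') → ∅
[2] deliver 0→2 → N2(back v0 [y])
[3] deliver 2→0 → ∅
[4] deliver 0→3 → N3(back v0 [y])
[5] deliver 3→0 → N0(prim v0 [y])
[6] deliver 0→1 → N1(back v0 [y])
[7] deliver 1→0 → ∅
[8] timeout(3) → N3(back v1 [y])
[9] deliver 3→2 → N2(back v1 [y])
[10] deliver 2→3 → ∅
[11] deliver 3→0 → N0(back v1 [y])
[12] deliver 0→3 → ∅
[13] deliver 3→0 → ∅
[14] timeout(1) → N1(prim v1 [y])
[15] deliver 3→2 → ∅
[16] deliver 2→1 → ∅
[17] deliver 0→2 → ∅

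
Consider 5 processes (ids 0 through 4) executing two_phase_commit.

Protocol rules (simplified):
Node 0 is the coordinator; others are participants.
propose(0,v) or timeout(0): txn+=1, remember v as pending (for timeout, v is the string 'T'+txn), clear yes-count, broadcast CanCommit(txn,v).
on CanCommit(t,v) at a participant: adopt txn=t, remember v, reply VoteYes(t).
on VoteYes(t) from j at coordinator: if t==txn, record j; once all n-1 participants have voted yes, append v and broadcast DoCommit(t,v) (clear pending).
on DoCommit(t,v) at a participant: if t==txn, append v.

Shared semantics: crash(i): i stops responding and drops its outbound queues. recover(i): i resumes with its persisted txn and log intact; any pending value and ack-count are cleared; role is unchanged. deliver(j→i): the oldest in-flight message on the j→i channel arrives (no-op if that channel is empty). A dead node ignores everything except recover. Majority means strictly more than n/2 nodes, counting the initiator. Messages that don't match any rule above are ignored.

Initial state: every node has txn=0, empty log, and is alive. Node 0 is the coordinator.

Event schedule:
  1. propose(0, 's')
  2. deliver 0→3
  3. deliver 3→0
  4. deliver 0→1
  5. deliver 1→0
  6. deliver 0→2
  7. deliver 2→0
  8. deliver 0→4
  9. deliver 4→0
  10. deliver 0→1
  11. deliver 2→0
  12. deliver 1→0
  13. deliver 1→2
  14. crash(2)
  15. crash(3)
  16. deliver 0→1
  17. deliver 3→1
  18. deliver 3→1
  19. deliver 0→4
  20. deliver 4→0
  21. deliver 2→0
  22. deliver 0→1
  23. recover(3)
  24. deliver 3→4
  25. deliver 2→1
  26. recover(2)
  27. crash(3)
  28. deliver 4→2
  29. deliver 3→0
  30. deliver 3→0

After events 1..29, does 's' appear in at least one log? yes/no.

1. propose(0,'s'):  <0:coor t1 ->
2. deliver 0→3:  <3:part t1 ->
3. deliver 3→0:  nop
4. deliver 0→1:  <1:part t1 ->
5. deliver 1→0:  nop
6. deliver 0→2:  <2:part t1 ->
7. deliver 2→0:  nop
8. deliver 0→4:  <4:part t1 ->
9. deliver 4→0:  <0:coor t1 s>
10. deliver 0→1:  <1:part t1 s>
11. deliver 2→0:  nop
12. deliver 1→0:  nop
13. deliver 1→2:  nop
14. crash(2):  <2:✗part t1 ->
15. crash(3):  <3:✗part t1 ->
16. deliver 0→1:  nop
17. deliver 3→1:  nop
18. deliver 3→1:  nop
19. deliver 0→4:  <4:part t1 s>
20. deliver 4→0:  nop
21. deliver 2→0:  nop
22. deliver 0→1:  nop
23. recover(3):  <3:part t1 ->
24. deliver 3→4:  nop
25. deliver 2→1:  nop
26. recover(2):  <2:part t1 ->
27. crash(3):  <3:✗part t1 ->
28. deliver 4→2:  nop
29. deliver 3→0:  nop

yes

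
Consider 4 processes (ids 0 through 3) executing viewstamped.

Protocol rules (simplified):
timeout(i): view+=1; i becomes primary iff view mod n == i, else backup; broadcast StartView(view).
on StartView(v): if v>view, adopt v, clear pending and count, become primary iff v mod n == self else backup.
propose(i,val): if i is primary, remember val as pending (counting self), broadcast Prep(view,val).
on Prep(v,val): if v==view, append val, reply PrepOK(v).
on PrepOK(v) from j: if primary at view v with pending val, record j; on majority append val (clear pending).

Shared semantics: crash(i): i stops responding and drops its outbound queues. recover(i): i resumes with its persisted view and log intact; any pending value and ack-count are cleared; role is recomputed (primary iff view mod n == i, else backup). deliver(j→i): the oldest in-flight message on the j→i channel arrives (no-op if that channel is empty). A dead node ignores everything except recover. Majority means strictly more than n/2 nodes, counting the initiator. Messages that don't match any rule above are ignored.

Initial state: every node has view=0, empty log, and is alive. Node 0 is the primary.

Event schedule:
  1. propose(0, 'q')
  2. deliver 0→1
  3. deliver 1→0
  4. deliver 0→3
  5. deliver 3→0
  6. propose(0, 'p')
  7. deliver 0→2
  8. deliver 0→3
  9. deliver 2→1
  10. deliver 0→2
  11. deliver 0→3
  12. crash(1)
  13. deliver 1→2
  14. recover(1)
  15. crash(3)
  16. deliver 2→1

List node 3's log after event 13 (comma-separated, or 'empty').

after 1 — propose(0,'q'): ·
after 2 — deliver 0→1: n1:back/v0/[q]
after 3 — deliver 1→0: ·
after 4 — deliver 0→3: n3:back/v0/[q]
after 5 — deliver 3→0: n0:prim/v0/[q]
after 6 — propose(0,'p'): ·
after 7 — deliver 0→2: n2:back/v0/[q]
after 8 — deliver 0→3: n3:back/v0/[q,p]
after 9 — deliver 2→1: ·
after 10 — deliver 0→2: n2:back/v0/[q,p]
after 11 — deliver 0→3: ·
after 12 — crash(1): n1:✗back/v0/[q]
after 13 — deliver 1→2: ·

q,p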